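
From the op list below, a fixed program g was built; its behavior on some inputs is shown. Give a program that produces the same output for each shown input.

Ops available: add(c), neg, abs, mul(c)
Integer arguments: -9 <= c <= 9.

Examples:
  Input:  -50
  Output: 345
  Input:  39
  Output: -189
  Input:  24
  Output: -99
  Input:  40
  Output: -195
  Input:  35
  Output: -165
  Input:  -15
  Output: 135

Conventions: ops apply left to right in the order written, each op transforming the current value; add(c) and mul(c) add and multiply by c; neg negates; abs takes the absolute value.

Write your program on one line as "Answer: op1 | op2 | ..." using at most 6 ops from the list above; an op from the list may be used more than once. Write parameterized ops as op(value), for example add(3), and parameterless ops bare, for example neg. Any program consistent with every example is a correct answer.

add(-2) | add(-5) | mul(6) | neg | add(3)

Check, running the answer program on each example:
  -50 -> -52 -> -57 -> -342 -> 342 -> 345
  39 -> 37 -> 32 -> 192 -> -192 -> -189
  24 -> 22 -> 17 -> 102 -> -102 -> -99
  40 -> 38 -> 33 -> 198 -> -198 -> -195
  35 -> 33 -> 28 -> 168 -> -168 -> -165
  -15 -> -17 -> -22 -> -132 -> 132 -> 135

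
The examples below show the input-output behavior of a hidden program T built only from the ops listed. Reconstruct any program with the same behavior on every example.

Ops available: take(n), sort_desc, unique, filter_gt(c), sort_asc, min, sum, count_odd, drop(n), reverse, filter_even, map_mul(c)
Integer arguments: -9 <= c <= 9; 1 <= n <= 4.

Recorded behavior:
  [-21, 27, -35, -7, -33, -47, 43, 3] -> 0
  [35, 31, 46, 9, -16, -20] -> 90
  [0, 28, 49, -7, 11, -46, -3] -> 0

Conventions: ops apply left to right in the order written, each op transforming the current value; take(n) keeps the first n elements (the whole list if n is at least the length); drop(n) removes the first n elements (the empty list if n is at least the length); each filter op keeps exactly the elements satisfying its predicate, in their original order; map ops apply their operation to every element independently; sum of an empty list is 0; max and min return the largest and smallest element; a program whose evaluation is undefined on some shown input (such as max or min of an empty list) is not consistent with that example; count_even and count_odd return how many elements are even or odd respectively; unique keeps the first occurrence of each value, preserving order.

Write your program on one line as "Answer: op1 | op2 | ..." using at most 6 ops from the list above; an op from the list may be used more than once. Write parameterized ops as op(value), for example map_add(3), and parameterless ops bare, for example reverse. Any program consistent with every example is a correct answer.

drop(2) | take(3) | map_mul(3) | filter_even | sum

Check, running the answer program on each example:
  [-21, 27, -35, -7, -33, -47, 43, 3] -> [-35, -7, -33, -47, 43, 3] -> [-35, -7, -33] -> [-105, -21, -99] -> [] -> 0
  [35, 31, 46, 9, -16, -20] -> [46, 9, -16, -20] -> [46, 9, -16] -> [138, 27, -48] -> [138, -48] -> 90
  [0, 28, 49, -7, 11, -46, -3] -> [49, -7, 11, -46, -3] -> [49, -7, 11] -> [147, -21, 33] -> [] -> 0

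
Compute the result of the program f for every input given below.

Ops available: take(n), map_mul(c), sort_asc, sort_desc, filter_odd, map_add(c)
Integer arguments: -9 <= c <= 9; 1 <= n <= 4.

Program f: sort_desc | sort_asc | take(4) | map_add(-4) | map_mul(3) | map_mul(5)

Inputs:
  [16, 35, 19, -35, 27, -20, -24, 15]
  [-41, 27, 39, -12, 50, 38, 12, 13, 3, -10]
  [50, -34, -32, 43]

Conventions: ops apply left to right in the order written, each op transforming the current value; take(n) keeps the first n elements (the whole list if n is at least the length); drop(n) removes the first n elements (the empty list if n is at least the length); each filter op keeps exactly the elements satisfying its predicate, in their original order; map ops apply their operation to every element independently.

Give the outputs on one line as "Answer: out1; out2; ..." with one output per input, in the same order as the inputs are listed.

Execution, op by op:
  [16, 35, 19, -35, 27, -20, -24, 15] -> [35, 27, 19, 16, 15, -20, -24, -35] -> [-35, -24, -20, 15, 16, 19, 27, 35] -> [-35, -24, -20, 15] -> [-39, -28, -24, 11] -> [-117, -84, -72, 33] -> [-585, -420, -360, 165]
  [-41, 27, 39, -12, 50, 38, 12, 13, 3, -10] -> [50, 39, 38, 27, 13, 12, 3, -10, -12, -41] -> [-41, -12, -10, 3, 12, 13, 27, 38, 39, 50] -> [-41, -12, -10, 3] -> [-45, -16, -14, -1] -> [-135, -48, -42, -3] -> [-675, -240, -210, -15]
  [50, -34, -32, 43] -> [50, 43, -32, -34] -> [-34, -32, 43, 50] -> [-34, -32, 43, 50] -> [-38, -36, 39, 46] -> [-114, -108, 117, 138] -> [-570, -540, 585, 690]

[-585, -420, -360, 165]; [-675, -240, -210, -15]; [-570, -540, 585, 690]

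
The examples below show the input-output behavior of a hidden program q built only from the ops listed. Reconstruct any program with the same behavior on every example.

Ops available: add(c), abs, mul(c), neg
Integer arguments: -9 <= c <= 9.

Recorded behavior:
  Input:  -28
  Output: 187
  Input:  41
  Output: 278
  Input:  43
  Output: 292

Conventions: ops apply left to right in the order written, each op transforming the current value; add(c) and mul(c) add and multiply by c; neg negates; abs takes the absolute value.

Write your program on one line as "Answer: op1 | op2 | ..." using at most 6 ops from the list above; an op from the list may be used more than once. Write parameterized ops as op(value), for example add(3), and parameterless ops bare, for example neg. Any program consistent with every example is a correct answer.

neg | abs | neg | mul(-7) | add(-9)

Check, running the answer program on each example:
  -28 -> 28 -> 28 -> -28 -> 196 -> 187
  41 -> -41 -> 41 -> -41 -> 287 -> 278
  43 -> -43 -> 43 -> -43 -> 301 -> 292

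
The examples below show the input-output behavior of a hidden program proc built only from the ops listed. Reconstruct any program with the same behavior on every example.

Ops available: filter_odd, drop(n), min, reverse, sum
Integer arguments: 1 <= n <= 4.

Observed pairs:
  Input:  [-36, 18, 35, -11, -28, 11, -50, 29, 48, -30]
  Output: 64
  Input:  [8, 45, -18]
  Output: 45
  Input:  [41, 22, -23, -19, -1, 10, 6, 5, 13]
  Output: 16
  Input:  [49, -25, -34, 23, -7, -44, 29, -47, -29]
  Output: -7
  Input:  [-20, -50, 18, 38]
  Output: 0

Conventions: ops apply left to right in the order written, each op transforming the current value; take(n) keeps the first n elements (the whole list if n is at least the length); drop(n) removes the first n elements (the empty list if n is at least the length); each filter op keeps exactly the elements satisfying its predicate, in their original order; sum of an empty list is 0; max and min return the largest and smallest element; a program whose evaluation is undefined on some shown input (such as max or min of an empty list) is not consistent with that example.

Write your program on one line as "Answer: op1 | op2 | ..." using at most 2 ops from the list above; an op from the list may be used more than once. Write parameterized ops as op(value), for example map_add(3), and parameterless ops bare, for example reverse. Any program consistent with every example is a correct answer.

filter_odd | sum

Check, running the answer program on each example:
  [-36, 18, 35, -11, -28, 11, -50, 29, 48, -30] -> [35, -11, 11, 29] -> 64
  [8, 45, -18] -> [45] -> 45
  [41, 22, -23, -19, -1, 10, 6, 5, 13] -> [41, -23, -19, -1, 5, 13] -> 16
  [49, -25, -34, 23, -7, -44, 29, -47, -29] -> [49, -25, 23, -7, 29, -47, -29] -> -7
  [-20, -50, 18, 38] -> [] -> 0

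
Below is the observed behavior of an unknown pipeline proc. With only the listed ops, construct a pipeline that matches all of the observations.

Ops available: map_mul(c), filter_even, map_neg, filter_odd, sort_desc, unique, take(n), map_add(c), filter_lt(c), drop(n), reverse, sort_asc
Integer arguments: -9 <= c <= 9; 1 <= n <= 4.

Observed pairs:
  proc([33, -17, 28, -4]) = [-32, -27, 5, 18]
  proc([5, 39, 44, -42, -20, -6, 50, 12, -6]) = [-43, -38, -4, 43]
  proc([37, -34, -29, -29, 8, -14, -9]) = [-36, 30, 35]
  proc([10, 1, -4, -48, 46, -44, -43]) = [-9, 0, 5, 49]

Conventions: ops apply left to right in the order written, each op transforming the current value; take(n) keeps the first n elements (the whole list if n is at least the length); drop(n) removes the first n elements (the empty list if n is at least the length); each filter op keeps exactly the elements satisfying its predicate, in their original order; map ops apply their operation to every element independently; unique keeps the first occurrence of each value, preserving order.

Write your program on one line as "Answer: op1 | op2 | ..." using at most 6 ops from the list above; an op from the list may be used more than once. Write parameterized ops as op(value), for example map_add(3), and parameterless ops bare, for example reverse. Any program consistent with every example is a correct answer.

map_neg | take(4) | map_add(1) | unique | sort_asc

Check, running the answer program on each example:
  [33, -17, 28, -4] -> [-33, 17, -28, 4] -> [-33, 17, -28, 4] -> [-32, 18, -27, 5] -> [-32, 18, -27, 5] -> [-32, -27, 5, 18]
  [5, 39, 44, -42, -20, -6, 50, 12, -6] -> [-5, -39, -44, 42, 20, 6, -50, -12, 6] -> [-5, -39, -44, 42] -> [-4, -38, -43, 43] -> [-4, -38, -43, 43] -> [-43, -38, -4, 43]
  [37, -34, -29, -29, 8, -14, -9] -> [-37, 34, 29, 29, -8, 14, 9] -> [-37, 34, 29, 29] -> [-36, 35, 30, 30] -> [-36, 35, 30] -> [-36, 30, 35]
  [10, 1, -4, -48, 46, -44, -43] -> [-10, -1, 4, 48, -46, 44, 43] -> [-10, -1, 4, 48] -> [-9, 0, 5, 49] -> [-9, 0, 5, 49] -> [-9, 0, 5, 49]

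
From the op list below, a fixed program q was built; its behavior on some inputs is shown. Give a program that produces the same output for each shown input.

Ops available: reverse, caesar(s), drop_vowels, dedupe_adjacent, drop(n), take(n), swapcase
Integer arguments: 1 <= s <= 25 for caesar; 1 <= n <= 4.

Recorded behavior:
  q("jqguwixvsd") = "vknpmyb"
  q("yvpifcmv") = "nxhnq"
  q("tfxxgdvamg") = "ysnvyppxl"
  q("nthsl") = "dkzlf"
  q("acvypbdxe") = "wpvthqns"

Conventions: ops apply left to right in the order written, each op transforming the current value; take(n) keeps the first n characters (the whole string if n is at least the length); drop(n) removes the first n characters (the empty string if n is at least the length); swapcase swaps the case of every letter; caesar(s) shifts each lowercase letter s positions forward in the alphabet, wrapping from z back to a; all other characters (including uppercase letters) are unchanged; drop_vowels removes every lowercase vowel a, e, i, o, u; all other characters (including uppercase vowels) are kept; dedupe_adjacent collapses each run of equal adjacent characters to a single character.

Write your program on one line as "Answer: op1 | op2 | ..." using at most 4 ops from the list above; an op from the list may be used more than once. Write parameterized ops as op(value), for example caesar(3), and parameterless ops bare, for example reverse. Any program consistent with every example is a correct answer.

caesar(18) | reverse | drop_vowels

Check, running the answer program on each example:
  "jqguwixvsd" -> "biymoapnkv" -> "vknpaomyib" -> "vknpmyb"
  "yvpifcmv" -> "qnhaxuen" -> "neuxahnq" -> "nxhnq"
  "tfxxgdvamg" -> "lxppyvnsey" -> "yesnvyppxl" -> "ysnvyppxl"
  "nthsl" -> "flzkd" -> "dkzlf" -> "dkzlf"
  "acvypbdxe" -> "sunqhtvpw" -> "wpvthqnus" -> "wpvthqns"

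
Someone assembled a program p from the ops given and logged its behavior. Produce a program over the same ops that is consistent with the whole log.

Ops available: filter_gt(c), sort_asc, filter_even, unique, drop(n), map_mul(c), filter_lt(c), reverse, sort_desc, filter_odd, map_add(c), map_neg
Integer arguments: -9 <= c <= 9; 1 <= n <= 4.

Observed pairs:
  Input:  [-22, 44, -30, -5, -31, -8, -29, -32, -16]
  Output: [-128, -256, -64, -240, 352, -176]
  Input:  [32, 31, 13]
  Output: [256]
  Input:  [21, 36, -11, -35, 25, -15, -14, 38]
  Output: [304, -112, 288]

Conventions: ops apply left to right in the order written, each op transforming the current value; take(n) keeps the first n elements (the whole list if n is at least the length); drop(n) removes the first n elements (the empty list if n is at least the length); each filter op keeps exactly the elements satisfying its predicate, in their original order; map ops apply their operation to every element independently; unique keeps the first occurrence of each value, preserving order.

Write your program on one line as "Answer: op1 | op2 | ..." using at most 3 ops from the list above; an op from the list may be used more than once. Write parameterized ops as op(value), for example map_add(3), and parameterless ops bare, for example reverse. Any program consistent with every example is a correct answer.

filter_even | map_mul(8) | reverse

Check, running the answer program on each example:
  [-22, 44, -30, -5, -31, -8, -29, -32, -16] -> [-22, 44, -30, -8, -32, -16] -> [-176, 352, -240, -64, -256, -128] -> [-128, -256, -64, -240, 352, -176]
  [32, 31, 13] -> [32] -> [256] -> [256]
  [21, 36, -11, -35, 25, -15, -14, 38] -> [36, -14, 38] -> [288, -112, 304] -> [304, -112, 288]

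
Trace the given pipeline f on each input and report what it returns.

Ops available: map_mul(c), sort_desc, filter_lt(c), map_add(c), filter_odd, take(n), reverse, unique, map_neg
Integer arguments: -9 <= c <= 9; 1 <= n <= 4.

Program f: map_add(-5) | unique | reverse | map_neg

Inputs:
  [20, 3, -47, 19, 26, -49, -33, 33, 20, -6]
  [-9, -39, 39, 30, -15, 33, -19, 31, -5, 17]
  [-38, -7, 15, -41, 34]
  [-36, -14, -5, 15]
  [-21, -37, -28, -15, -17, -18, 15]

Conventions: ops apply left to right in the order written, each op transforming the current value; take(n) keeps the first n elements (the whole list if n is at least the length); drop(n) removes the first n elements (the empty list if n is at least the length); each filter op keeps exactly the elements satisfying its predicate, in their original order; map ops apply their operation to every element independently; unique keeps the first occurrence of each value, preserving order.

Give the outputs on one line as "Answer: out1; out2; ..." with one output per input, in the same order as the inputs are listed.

[11, -28, 38, 54, -21, -14, 52, 2, -15]; [-12, 10, -26, 24, -28, 20, -25, -34, 44, 14]; [-29, 46, -10, 12, 43]; [-10, 10, 19, 41]; [-10, 23, 22, 20, 33, 42, 26]

Execution, op by op:
  [20, 3, -47, 19, 26, -49, -33, 33, 20, -6] -> [15, -2, -52, 14, 21, -54, -38, 28, 15, -11] -> [15, -2, -52, 14, 21, -54, -38, 28, -11] -> [-11, 28, -38, -54, 21, 14, -52, -2, 15] -> [11, -28, 38, 54, -21, -14, 52, 2, -15]
  [-9, -39, 39, 30, -15, 33, -19, 31, -5, 17] -> [-14, -44, 34, 25, -20, 28, -24, 26, -10, 12] -> [-14, -44, 34, 25, -20, 28, -24, 26, -10, 12] -> [12, -10, 26, -24, 28, -20, 25, 34, -44, -14] -> [-12, 10, -26, 24, -28, 20, -25, -34, 44, 14]
  [-38, -7, 15, -41, 34] -> [-43, -12, 10, -46, 29] -> [-43, -12, 10, -46, 29] -> [29, -46, 10, -12, -43] -> [-29, 46, -10, 12, 43]
  [-36, -14, -5, 15] -> [-41, -19, -10, 10] -> [-41, -19, -10, 10] -> [10, -10, -19, -41] -> [-10, 10, 19, 41]
  [-21, -37, -28, -15, -17, -18, 15] -> [-26, -42, -33, -20, -22, -23, 10] -> [-26, -42, -33, -20, -22, -23, 10] -> [10, -23, -22, -20, -33, -42, -26] -> [-10, 23, 22, 20, 33, 42, 26]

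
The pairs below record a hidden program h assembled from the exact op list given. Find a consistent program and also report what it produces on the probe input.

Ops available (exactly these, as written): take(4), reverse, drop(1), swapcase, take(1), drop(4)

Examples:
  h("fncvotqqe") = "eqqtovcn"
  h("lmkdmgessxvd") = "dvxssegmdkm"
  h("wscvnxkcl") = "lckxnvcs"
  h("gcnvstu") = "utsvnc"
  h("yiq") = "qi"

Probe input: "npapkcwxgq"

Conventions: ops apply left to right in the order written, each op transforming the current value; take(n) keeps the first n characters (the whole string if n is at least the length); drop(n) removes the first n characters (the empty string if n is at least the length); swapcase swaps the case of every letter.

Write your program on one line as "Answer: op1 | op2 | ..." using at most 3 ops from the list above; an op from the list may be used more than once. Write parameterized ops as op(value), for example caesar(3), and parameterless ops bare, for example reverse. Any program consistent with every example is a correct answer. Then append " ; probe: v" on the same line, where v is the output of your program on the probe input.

drop(1) | reverse ; probe: "qgxwckpap"

Check, running the answer program on each example:
  "fncvotqqe" -> "ncvotqqe" -> "eqqtovcn"
  "lmkdmgessxvd" -> "mkdmgessxvd" -> "dvxssegmdkm"
  "wscvnxkcl" -> "scvnxkcl" -> "lckxnvcs"
  "gcnvstu" -> "cnvstu" -> "utsvnc"
  "yiq" -> "iq" -> "qi"
  probe: "npapkcwxgq" -> "papkcwxgq" -> "qgxwckpap"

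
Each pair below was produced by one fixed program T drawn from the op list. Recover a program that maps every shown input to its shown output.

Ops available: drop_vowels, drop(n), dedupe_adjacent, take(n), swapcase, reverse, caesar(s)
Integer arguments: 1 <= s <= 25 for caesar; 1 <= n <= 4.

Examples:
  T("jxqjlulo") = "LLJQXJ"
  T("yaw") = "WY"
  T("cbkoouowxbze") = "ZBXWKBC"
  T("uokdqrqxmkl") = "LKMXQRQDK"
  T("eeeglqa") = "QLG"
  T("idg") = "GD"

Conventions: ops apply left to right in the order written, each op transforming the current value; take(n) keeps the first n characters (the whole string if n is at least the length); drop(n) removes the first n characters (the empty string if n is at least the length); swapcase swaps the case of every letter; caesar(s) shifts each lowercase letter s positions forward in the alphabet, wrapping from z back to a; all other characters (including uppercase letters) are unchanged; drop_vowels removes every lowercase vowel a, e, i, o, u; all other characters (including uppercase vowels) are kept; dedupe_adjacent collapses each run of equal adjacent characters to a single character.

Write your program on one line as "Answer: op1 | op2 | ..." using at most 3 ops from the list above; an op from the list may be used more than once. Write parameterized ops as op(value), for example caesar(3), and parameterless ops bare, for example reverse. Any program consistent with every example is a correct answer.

reverse | drop_vowels | swapcase

Check, running the answer program on each example:
  "jxqjlulo" -> "oluljqxj" -> "lljqxj" -> "LLJQXJ"
  "yaw" -> "way" -> "wy" -> "WY"
  "cbkoouowxbze" -> "ezbxwouookbc" -> "zbxwkbc" -> "ZBXWKBC"
  "uokdqrqxmkl" -> "lkmxqrqdkou" -> "lkmxqrqdk" -> "LKMXQRQDK"
  "eeeglqa" -> "aqlgeee" -> "qlg" -> "QLG"
  "idg" -> "gdi" -> "gd" -> "GD"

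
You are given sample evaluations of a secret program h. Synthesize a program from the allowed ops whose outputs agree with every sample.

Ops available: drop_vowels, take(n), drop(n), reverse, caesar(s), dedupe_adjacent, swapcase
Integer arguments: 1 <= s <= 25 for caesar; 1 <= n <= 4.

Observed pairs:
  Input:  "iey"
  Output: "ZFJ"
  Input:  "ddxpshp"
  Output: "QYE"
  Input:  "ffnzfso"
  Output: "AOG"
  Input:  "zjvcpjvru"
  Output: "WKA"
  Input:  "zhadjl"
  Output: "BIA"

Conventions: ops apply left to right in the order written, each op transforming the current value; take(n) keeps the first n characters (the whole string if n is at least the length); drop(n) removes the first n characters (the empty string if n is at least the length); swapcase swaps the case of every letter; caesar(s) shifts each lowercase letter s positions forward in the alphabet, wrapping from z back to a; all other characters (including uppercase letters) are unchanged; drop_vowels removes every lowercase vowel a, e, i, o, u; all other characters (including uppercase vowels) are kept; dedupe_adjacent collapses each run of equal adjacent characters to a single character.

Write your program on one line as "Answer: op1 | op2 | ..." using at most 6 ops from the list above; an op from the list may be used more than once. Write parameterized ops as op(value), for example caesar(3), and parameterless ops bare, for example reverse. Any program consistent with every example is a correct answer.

dedupe_adjacent | caesar(22) | take(3) | caesar(5) | swapcase | reverse

Check, running the answer program on each example:
  "iey" -> "iey" -> "eau" -> "eau" -> "jfz" -> "JFZ" -> "ZFJ"
  "ddxpshp" -> "dxpshp" -> "ztlodl" -> "ztl" -> "eyq" -> "EYQ" -> "QYE"
  "ffnzfso" -> "fnzfso" -> "bjvbok" -> "bjv" -> "goa" -> "GOA" -> "AOG"
  "zjvcpjvru" -> "zjvcpjvru" -> "vfrylfrnq" -> "vfr" -> "akw" -> "AKW" -> "WKA"
  "zhadjl" -> "zhadjl" -> "vdwzfh" -> "vdw" -> "aib" -> "AIB" -> "BIA"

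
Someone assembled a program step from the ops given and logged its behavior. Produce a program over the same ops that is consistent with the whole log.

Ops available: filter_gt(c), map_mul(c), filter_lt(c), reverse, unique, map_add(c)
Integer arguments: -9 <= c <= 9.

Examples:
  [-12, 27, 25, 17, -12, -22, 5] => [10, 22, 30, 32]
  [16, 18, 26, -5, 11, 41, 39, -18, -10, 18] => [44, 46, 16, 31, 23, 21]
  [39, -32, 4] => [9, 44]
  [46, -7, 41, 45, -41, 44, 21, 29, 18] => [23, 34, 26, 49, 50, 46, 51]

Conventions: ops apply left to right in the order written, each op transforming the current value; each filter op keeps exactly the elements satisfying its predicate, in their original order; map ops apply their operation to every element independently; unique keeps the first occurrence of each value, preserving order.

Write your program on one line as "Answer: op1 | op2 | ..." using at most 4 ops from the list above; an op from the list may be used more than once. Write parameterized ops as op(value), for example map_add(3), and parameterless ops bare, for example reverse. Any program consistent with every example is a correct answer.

filter_gt(-2) | unique | reverse | map_add(5)

Check, running the answer program on each example:
  [-12, 27, 25, 17, -12, -22, 5] -> [27, 25, 17, 5] -> [27, 25, 17, 5] -> [5, 17, 25, 27] -> [10, 22, 30, 32]
  [16, 18, 26, -5, 11, 41, 39, -18, -10, 18] -> [16, 18, 26, 11, 41, 39, 18] -> [16, 18, 26, 11, 41, 39] -> [39, 41, 11, 26, 18, 16] -> [44, 46, 16, 31, 23, 21]
  [39, -32, 4] -> [39, 4] -> [39, 4] -> [4, 39] -> [9, 44]
  [46, -7, 41, 45, -41, 44, 21, 29, 18] -> [46, 41, 45, 44, 21, 29, 18] -> [46, 41, 45, 44, 21, 29, 18] -> [18, 29, 21, 44, 45, 41, 46] -> [23, 34, 26, 49, 50, 46, 51]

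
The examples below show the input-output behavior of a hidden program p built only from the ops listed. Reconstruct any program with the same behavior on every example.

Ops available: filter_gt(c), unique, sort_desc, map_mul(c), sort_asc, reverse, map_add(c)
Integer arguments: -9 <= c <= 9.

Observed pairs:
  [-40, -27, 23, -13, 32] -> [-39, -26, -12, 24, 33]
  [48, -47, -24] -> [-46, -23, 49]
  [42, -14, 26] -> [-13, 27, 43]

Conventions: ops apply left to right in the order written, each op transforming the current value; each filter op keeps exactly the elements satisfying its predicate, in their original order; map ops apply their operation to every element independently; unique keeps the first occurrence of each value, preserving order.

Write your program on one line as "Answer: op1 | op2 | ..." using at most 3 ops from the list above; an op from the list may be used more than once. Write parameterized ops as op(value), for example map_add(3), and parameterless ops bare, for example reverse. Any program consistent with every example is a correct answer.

map_add(1) | sort_desc | reverse

Check, running the answer program on each example:
  [-40, -27, 23, -13, 32] -> [-39, -26, 24, -12, 33] -> [33, 24, -12, -26, -39] -> [-39, -26, -12, 24, 33]
  [48, -47, -24] -> [49, -46, -23] -> [49, -23, -46] -> [-46, -23, 49]
  [42, -14, 26] -> [43, -13, 27] -> [43, 27, -13] -> [-13, 27, 43]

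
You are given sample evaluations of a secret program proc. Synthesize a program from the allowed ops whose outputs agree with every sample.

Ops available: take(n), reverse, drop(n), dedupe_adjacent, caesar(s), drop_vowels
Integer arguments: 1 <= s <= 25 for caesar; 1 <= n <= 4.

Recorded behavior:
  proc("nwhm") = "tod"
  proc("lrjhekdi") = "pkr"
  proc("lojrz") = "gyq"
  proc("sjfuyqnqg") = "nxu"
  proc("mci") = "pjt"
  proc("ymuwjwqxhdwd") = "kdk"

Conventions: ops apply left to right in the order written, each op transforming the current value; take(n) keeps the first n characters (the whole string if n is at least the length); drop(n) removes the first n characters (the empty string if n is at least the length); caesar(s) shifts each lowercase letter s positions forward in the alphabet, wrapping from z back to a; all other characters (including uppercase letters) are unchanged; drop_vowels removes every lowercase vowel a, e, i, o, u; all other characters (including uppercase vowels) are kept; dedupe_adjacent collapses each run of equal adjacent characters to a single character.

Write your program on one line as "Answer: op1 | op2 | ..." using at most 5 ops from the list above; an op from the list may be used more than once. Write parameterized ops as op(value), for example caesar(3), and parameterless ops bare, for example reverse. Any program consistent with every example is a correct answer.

caesar(9) | reverse | caesar(24) | take(3)

Check, running the answer program on each example:
  "nwhm" -> "wfqv" -> "vqfw" -> "todu" -> "tod"
  "lrjhekdi" -> "uasqntmr" -> "rmtnqsau" -> "pkrloqys" -> "pkr"
  "lojrz" -> "uxsai" -> "iasxu" -> "gyqvs" -> "gyq"
  "sjfuyqnqg" -> "bsodhzwzp" -> "pzwzhdosb" -> "nxuxfbmqz" -> "nxu"
  "mci" -> "vlr" -> "rlv" -> "pjt" -> "pjt"
  "ymuwjwqxhdwd" -> "hvdfsfzgqmfm" -> "mfmqgzfsfdvh" -> "kdkoexdqdbtf" -> "kdk"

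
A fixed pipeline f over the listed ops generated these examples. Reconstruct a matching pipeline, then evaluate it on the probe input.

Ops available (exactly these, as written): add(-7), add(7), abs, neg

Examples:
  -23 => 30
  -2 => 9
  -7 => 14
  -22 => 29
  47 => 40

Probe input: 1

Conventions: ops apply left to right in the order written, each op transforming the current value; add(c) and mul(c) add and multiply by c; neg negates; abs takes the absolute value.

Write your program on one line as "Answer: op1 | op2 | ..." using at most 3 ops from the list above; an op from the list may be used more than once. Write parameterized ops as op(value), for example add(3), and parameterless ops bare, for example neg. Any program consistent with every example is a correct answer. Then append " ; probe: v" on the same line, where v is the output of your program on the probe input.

add(-7) | abs ; probe: 6

Check, running the answer program on each example:
  -23 -> -30 -> 30
  -2 -> -9 -> 9
  -7 -> -14 -> 14
  -22 -> -29 -> 29
  47 -> 40 -> 40
  probe: 1 -> -6 -> 6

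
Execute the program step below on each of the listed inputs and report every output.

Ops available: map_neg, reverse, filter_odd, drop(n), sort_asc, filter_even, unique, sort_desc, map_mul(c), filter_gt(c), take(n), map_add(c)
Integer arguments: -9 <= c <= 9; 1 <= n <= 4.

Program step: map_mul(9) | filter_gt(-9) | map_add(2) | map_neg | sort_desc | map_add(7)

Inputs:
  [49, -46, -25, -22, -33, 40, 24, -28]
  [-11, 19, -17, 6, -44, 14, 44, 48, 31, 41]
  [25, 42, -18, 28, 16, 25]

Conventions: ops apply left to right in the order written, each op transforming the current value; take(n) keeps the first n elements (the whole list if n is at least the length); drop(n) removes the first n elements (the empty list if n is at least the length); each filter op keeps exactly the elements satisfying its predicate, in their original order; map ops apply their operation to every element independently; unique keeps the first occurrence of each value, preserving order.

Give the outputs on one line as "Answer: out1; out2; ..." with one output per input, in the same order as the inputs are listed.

[-211, -355, -436]; [-49, -121, -166, -274, -364, -391, -427]; [-139, -220, -220, -247, -373]

Execution, op by op:
  [49, -46, -25, -22, -33, 40, 24, -28] -> [441, -414, -225, -198, -297, 360, 216, -252] -> [441, 360, 216] -> [443, 362, 218] -> [-443, -362, -218] -> [-218, -362, -443] -> [-211, -355, -436]
  [-11, 19, -17, 6, -44, 14, 44, 48, 31, 41] -> [-99, 171, -153, 54, -396, 126, 396, 432, 279, 369] -> [171, 54, 126, 396, 432, 279, 369] -> [173, 56, 128, 398, 434, 281, 371] -> [-173, -56, -128, -398, -434, -281, -371] -> [-56, -128, -173, -281, -371, -398, -434] -> [-49, -121, -166, -274, -364, -391, -427]
  [25, 42, -18, 28, 16, 25] -> [225, 378, -162, 252, 144, 225] -> [225, 378, 252, 144, 225] -> [227, 380, 254, 146, 227] -> [-227, -380, -254, -146, -227] -> [-146, -227, -227, -254, -380] -> [-139, -220, -220, -247, -373]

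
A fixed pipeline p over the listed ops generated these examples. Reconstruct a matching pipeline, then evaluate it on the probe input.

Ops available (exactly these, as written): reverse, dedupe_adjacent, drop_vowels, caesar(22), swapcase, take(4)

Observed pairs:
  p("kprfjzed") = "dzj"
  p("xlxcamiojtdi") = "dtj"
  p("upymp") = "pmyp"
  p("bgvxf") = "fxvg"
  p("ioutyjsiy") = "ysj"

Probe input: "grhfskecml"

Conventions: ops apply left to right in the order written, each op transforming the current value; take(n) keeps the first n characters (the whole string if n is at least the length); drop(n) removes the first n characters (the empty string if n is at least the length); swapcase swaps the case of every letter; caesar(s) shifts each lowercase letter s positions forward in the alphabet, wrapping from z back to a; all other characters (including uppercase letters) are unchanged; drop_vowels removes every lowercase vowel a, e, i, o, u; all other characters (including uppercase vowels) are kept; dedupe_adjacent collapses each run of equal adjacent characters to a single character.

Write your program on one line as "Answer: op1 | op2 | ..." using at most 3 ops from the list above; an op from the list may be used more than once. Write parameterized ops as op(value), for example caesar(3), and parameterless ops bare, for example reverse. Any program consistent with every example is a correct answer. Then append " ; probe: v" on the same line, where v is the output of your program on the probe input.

reverse | take(4) | drop_vowels ; probe: "lmc"

Check, running the answer program on each example:
  "kprfjzed" -> "dezjfrpk" -> "dezj" -> "dzj"
  "xlxcamiojtdi" -> "idtjoimacxlx" -> "idtj" -> "dtj"
  "upymp" -> "pmypu" -> "pmyp" -> "pmyp"
  "bgvxf" -> "fxvgb" -> "fxvg" -> "fxvg"
  "ioutyjsiy" -> "yisjytuoi" -> "yisj" -> "ysj"
  probe: "grhfskecml" -> "lmceksfhrg" -> "lmce" -> "lmc"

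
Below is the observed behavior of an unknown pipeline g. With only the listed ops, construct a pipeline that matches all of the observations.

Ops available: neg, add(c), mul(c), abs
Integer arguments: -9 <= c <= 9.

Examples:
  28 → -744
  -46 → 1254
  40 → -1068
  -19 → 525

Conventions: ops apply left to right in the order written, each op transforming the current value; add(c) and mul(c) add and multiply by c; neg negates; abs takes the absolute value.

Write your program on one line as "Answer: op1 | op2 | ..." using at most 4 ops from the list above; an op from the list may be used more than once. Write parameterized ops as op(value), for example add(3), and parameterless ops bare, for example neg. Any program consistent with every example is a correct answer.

mul(9) | add(-4) | mul(-3)

Check, running the answer program on each example:
  28 -> 252 -> 248 -> -744
  -46 -> -414 -> -418 -> 1254
  40 -> 360 -> 356 -> -1068
  -19 -> -171 -> -175 -> 525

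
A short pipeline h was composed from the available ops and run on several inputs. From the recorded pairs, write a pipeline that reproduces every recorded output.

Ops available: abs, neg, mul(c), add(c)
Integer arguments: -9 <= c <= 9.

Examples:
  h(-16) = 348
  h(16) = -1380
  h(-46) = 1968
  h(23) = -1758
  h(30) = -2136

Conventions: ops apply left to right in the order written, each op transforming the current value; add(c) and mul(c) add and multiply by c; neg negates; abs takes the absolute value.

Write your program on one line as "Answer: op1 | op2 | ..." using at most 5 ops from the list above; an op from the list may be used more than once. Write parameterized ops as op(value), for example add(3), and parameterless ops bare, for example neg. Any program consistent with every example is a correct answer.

add(9) | mul(-9) | add(-5) | mul(6)

Check, running the answer program on each example:
  -16 -> -7 -> 63 -> 58 -> 348
  16 -> 25 -> -225 -> -230 -> -1380
  -46 -> -37 -> 333 -> 328 -> 1968
  23 -> 32 -> -288 -> -293 -> -1758
  30 -> 39 -> -351 -> -356 -> -2136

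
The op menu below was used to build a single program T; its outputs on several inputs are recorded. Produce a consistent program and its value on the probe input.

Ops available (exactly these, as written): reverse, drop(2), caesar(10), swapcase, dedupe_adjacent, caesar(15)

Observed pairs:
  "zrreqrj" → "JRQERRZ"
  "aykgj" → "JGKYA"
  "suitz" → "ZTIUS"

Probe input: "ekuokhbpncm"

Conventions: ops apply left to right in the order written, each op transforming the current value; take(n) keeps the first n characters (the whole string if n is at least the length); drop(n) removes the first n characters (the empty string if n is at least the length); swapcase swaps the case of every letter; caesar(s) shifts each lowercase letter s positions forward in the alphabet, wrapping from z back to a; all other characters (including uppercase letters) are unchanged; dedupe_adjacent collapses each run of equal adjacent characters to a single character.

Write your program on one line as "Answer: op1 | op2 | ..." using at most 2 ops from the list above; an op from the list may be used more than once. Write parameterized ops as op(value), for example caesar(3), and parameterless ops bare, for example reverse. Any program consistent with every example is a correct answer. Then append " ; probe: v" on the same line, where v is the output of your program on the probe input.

reverse | swapcase ; probe: "MCNPBHKOUKE"

Check, running the answer program on each example:
  "zrreqrj" -> "jrqerrz" -> "JRQERRZ"
  "aykgj" -> "jgkya" -> "JGKYA"
  "suitz" -> "ztius" -> "ZTIUS"
  probe: "ekuokhbpncm" -> "mcnpbhkouke" -> "MCNPBHKOUKE"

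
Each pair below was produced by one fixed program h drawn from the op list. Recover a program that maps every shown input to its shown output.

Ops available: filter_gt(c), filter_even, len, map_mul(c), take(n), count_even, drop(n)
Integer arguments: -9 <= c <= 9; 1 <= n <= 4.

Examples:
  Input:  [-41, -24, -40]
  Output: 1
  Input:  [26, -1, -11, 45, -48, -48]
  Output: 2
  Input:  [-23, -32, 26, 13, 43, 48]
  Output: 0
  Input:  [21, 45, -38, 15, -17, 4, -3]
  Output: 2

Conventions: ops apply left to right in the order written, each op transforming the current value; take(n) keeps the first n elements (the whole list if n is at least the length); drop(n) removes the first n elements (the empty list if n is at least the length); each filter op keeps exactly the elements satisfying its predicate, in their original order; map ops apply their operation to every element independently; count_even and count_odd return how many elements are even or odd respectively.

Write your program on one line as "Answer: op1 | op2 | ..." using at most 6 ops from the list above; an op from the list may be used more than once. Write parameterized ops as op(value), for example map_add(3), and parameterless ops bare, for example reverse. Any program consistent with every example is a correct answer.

map_mul(-4) | drop(2) | filter_gt(-2) | map_mul(-8) | take(2) | count_even

Check, running the answer program on each example:
  [-41, -24, -40] -> [164, 96, 160] -> [160] -> [160] -> [-1280] -> [-1280] -> 1
  [26, -1, -11, 45, -48, -48] -> [-104, 4, 44, -180, 192, 192] -> [44, -180, 192, 192] -> [44, 192, 192] -> [-352, -1536, -1536] -> [-352, -1536] -> 2
  [-23, -32, 26, 13, 43, 48] -> [92, 128, -104, -52, -172, -192] -> [-104, -52, -172, -192] -> [] -> [] -> [] -> 0
  [21, 45, -38, 15, -17, 4, -3] -> [-84, -180, 152, -60, 68, -16, 12] -> [152, -60, 68, -16, 12] -> [152, 68, 12] -> [-1216, -544, -96] -> [-1216, -544] -> 2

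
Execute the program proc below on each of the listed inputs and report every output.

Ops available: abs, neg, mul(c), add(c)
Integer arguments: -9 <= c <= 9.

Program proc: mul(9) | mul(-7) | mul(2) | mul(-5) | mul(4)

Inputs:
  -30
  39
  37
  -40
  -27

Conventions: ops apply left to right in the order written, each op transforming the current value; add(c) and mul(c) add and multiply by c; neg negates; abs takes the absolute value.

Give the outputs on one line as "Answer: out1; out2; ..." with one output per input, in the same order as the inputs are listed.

-75600; 98280; 93240; -100800; -68040

Execution, op by op:
  -30 -> -270 -> 1890 -> 3780 -> -18900 -> -75600
  39 -> 351 -> -2457 -> -4914 -> 24570 -> 98280
  37 -> 333 -> -2331 -> -4662 -> 23310 -> 93240
  -40 -> -360 -> 2520 -> 5040 -> -25200 -> -100800
  -27 -> -243 -> 1701 -> 3402 -> -17010 -> -68040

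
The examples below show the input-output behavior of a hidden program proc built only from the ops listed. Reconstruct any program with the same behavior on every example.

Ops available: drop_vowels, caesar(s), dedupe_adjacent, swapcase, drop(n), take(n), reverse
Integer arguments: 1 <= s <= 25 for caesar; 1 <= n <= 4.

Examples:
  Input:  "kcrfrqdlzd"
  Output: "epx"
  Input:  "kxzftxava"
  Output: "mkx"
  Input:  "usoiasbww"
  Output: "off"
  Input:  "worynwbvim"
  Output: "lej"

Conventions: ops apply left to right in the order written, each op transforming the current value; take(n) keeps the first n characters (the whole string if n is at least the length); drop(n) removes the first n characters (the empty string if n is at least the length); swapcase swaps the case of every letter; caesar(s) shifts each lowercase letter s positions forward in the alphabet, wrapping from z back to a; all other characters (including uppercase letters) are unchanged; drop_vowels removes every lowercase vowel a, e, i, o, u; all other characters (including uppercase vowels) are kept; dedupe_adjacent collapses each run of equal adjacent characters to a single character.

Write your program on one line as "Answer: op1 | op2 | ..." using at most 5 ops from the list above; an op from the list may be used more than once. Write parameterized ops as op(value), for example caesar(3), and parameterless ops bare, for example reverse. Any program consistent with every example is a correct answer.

drop_vowels | take(3) | caesar(13) | reverse

Check, running the answer program on each example:
  "kcrfrqdlzd" -> "kcrfrqdlzd" -> "kcr" -> "xpe" -> "epx"
  "kxzftxava" -> "kxzftxv" -> "kxz" -> "xkm" -> "mkx"
  "usoiasbww" -> "ssbww" -> "ssb" -> "ffo" -> "off"
  "worynwbvim" -> "wrynwbvm" -> "wry" -> "jel" -> "lej"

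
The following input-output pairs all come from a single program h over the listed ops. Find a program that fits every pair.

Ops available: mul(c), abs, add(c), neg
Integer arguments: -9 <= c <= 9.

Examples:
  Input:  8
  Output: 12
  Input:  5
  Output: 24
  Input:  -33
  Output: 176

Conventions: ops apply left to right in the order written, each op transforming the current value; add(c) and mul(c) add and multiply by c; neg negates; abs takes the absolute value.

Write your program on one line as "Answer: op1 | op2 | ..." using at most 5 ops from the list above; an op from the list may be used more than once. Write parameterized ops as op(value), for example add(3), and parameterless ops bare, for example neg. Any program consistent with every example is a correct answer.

add(-7) | add(-4) | neg | mul(4)

Check, running the answer program on each example:
  8 -> 1 -> -3 -> 3 -> 12
  5 -> -2 -> -6 -> 6 -> 24
  -33 -> -40 -> -44 -> 44 -> 176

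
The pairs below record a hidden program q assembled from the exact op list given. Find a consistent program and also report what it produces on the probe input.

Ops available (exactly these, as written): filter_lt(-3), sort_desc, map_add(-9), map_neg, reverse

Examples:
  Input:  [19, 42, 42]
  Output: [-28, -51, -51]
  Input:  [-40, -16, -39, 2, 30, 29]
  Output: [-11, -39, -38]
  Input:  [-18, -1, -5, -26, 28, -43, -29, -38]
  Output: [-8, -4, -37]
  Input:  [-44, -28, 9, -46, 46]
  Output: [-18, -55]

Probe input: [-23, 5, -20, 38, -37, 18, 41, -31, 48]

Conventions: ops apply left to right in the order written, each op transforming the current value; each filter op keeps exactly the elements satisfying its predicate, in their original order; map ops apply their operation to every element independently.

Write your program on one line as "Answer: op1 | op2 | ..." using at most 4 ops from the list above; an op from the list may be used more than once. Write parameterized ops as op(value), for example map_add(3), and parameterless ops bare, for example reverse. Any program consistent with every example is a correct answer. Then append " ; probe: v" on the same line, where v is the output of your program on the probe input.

map_neg | map_add(-9) | filter_lt(-3) ; probe: [-14, -47, -27, -50, -57]

Check, running the answer program on each example:
  [19, 42, 42] -> [-19, -42, -42] -> [-28, -51, -51] -> [-28, -51, -51]
  [-40, -16, -39, 2, 30, 29] -> [40, 16, 39, -2, -30, -29] -> [31, 7, 30, -11, -39, -38] -> [-11, -39, -38]
  [-18, -1, -5, -26, 28, -43, -29, -38] -> [18, 1, 5, 26, -28, 43, 29, 38] -> [9, -8, -4, 17, -37, 34, 20, 29] -> [-8, -4, -37]
  [-44, -28, 9, -46, 46] -> [44, 28, -9, 46, -46] -> [35, 19, -18, 37, -55] -> [-18, -55]
  probe: [-23, 5, -20, 38, -37, 18, 41, -31, 48] -> [23, -5, 20, -38, 37, -18, -41, 31, -48] -> [14, -14, 11, -47, 28, -27, -50, 22, -57] -> [-14, -47, -27, -50, -57]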